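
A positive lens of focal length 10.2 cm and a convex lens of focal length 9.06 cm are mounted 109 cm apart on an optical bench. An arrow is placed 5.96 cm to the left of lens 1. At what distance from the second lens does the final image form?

9.78 cm

Lens 1: 1/d_i1 = 1/f₁ − 1/d_o1 = 1/(10.2) − 1/(5.96) = -0.06975, so d_i1 = -14.34 cm.
The intermediate image is 14.34 cm to the left of lens 1 (virtual), which is 109 − (-14.34) = 123.3 cm to the left of lens 2, so d_o2 = +123.3 cm.
Lens 2: 1/d_i2 = 1/f₂ − 1/d_o2 = 1/(9.06) − 1/(123.3) = 0.1023, so d_i2 = 9.78 cm.
The final image is real, 9.78 cm to the right of lens 2 (overall magnification ≈ -0.19).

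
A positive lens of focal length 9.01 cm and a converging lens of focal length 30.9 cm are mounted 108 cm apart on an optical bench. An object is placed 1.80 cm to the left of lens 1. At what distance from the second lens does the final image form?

Lens 1: 1/d_i1 = 1/f₁ − 1/d_o1 = 1/(9.01) − 1/(1.80) = -0.4446, so d_i1 = -2.249 cm.
The intermediate image is 2.249 cm to the left of lens 1 (virtual), which is 108 − (-2.249) = 110.2 cm to the left of lens 2, so d_o2 = +110.2 cm.
Lens 2: 1/d_i2 = 1/f₂ − 1/d_o2 = 1/(30.9) − 1/(110.2) = 0.02329, so d_i2 = 42.9 cm.
The final image is real, 42.9 cm to the right of lens 2 (overall magnification ≈ -0.49).

42.9 cm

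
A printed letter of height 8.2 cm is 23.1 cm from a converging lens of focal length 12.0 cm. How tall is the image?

8.86 cm

1/d_i = 1/f − 1/d_o = 1/(12.00) − 1/(23.1) = 0.04004, so d_i = 24.97 cm.
m = −d_i/d_o = -1.081.
|h_i| = |m|·h_o = 1.081 × 8.2 = 8.86 cm. The image is real, inverted and enlarged, on the far side of the lens.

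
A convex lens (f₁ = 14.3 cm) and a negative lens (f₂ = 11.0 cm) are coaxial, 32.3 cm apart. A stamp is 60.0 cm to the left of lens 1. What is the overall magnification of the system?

Lens 1: 1/d_i1 = 1/(14.3) − 1/(60.0) = 0.05326, so d_i1 = 18.77 cm; m₁ = −d_i1/d_o1 = -0.3128.
d_o2 = 32.3 − (18.77) = 13.53 cm.
f₂ = −11.0 cm (diverging).
Lens 2: 1/d_i2 = 1/(-11.0) − 1/(13.53) = -0.1648, so d_i2 = -6.067 cm; m₂ = −d_i2/d_o2 = +0.4484.
m = m₁·m₂ = (-0.3128)(+0.4484) = -0.140.

m = -0.140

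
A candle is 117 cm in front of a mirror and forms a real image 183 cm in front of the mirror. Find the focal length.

f = 71.4 cm (concave)

Real image ⇒ d_i = +183 cm.
1/f = 1/d_o + 1/d_i = 1/(117) + 1/(183) = 0.01401, so f = 71.4 cm.
Since f is positive, the mirror is concave.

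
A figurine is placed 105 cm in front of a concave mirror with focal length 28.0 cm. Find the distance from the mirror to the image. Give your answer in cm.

Mirror equation: 1/q = 1/f − 1/p = 1/(28.00) − 1/(105) = 0.03571 − 0.009524 = 0.02619, so q = 38.2 cm.
The image is real, inverted and reduced, in front of the mirror.

38.2 cm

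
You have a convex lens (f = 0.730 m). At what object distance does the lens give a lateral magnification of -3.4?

0.945 m

m = −d_i/d_o ⇒ d_i = −m·d_o.
1/f = 1/d_o + 1/d_i = 1/d_o − 1/(m·d_o) = (1 − 1/m)/d_o, so d_o = f(1 − 1/m) = (0.7300)(1 − 1/(-3.4)) = 0.945 m.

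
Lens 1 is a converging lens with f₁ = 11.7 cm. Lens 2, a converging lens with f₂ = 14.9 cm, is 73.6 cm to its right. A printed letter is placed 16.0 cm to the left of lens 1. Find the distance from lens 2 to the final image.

29.5 cm

Lens 1: 1/d_i1 = 1/f₁ − 1/d_o1 = 1/(11.7) − 1/(16.0) = 0.02297, so d_i1 = 43.53 cm.
The intermediate image is 43.53 cm to the right of lens 1, which is 73.6 − (43.53) = 30.07 cm to the left of lens 2, so d_o2 = +30.07 cm.
Lens 2: 1/d_i2 = 1/f₂ − 1/d_o2 = 1/(14.9) − 1/(30.07) = 0.03386, so d_i2 = 29.5 cm.
The final image is real, 29.5 cm to the right of lens 2 (overall magnification ≈ 2.7).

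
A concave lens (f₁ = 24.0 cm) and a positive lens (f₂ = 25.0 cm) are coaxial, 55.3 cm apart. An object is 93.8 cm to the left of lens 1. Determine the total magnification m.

m = -0.103

f₁ = −24.0 cm (diverging).
Lens 1: 1/d_i1 = 1/(-24.0) − 1/(93.8) = -0.05233, so d_i1 = -19.11 cm; m₁ = −d_i1/d_o1 = +0.2037.
d_o2 = 55.3 − (-19.11) = 74.41 cm.
Lens 2: 1/d_i2 = 1/(25.0) − 1/(74.41) = 0.02656, so d_i2 = 37.65 cm; m₂ = −d_i2/d_o2 = -0.5060.
m = m₁·m₂ = (+0.2037)(-0.5060) = -0.103.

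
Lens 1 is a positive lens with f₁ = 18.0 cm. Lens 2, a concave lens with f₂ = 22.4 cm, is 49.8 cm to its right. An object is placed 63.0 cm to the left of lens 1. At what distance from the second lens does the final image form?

Lens 1: 1/d_i1 = 1/f₁ − 1/d_o1 = 1/(18.0) − 1/(63.0) = 0.03968, so d_i1 = 25.20 cm.
The intermediate image is 25.20 cm to the right of lens 1, which is 49.8 − (25.20) = 24.60 cm to the left of lens 2, so d_o2 = +24.60 cm.
Lens 2 is diverging, so f₂ = −22.4 cm.
Lens 2: 1/d_i2 = 1/f₂ − 1/d_o2 = 1/(-22.4) − 1/(24.60) = -0.08529, so d_i2 = -11.7 cm.
The final image is virtual, 11.7 cm to the left of lens 2 (overall magnification ≈ -0.19).

11.7 cm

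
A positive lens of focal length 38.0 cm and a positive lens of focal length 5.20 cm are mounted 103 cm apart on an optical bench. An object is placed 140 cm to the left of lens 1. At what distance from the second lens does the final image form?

5.79 cm

Lens 1: 1/d_i1 = 1/f₁ − 1/d_o1 = 1/(38.0) − 1/(140) = 0.01917, so d_i1 = 52.16 cm.
The intermediate image is 52.16 cm to the right of lens 1, which is 103 − (52.16) = 50.84 cm to the left of lens 2, so d_o2 = +50.84 cm.
Lens 2: 1/d_i2 = 1/f₂ − 1/d_o2 = 1/(5.20) − 1/(50.84) = 0.1726, so d_i2 = 5.79 cm.
The final image is real, 5.79 cm to the right of lens 2 (overall magnification ≈ 0.042).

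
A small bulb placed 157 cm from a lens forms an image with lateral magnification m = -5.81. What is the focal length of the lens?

f = 134 cm (converging)

m = −d_i/d_o ⇒ d_i = −m·d_o = −(-5.81)·(157) = 912.2 cm.
1/f = 1/d_o + 1/d_i = 1/(157) + 1/(912.2) = 0.007466, so f = 134 cm.
Since f is positive, the lens is converging.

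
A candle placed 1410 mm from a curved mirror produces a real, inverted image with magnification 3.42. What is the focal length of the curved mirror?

m = −d_i/d_o ⇒ d_i = −m·d_o = −(-3.42)·(1410) = 4822 mm.
1/f = 1/d_o + 1/d_i = 1/(1410) + 1/(4822) = 0.0009166, so f = 1090 mm.
Since f is positive, the curved mirror is concave.

f = 1090 mm (concave)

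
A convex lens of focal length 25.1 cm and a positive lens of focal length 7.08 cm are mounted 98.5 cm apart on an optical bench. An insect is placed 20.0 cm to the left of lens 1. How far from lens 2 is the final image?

Lens 1: 1/d_i1 = 1/f₁ − 1/d_o1 = 1/(25.1) − 1/(20.0) = -0.01016, so d_i1 = -98.43 cm.
The intermediate image is 98.43 cm to the left of lens 1 (virtual), which is 98.5 − (-98.43) = 196.9 cm to the left of lens 2, so d_o2 = +196.9 cm.
Lens 2: 1/d_i2 = 1/f₂ − 1/d_o2 = 1/(7.08) − 1/(196.9) = 0.1362, so d_i2 = 7.34 cm.
The final image is real, 7.34 cm to the right of lens 2 (overall magnification ≈ -0.18).

7.34 cm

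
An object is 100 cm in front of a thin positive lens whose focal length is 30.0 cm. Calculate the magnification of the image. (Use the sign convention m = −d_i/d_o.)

m = -0.429

1/d_i = 1/f − 1/d_o = 1/(30.00) − 1/(100) = 0.02333, so d_i = 42.86 cm.
m = −d_i/d_o = −(42.86)/(100) = -0.429.
The image is real, inverted and reduced, on the far side of the lens.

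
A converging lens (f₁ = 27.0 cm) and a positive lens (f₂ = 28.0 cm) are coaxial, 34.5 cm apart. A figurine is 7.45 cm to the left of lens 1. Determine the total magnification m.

m = -2.30

Lens 1: 1/d_i1 = 1/(27.0) − 1/(7.45) = -0.09719, so d_i1 = -10.29 cm; m₁ = −d_i1/d_o1 = +1.381.
d_o2 = 34.5 − (-10.29) = 44.79 cm.
Lens 2: 1/d_i2 = 1/(28.0) − 1/(44.79) = 0.01339, so d_i2 = 74.69 cm; m₂ = −d_i2/d_o2 = -1.668.
m = m₁·m₂ = (+1.381)(-1.668) = -2.30.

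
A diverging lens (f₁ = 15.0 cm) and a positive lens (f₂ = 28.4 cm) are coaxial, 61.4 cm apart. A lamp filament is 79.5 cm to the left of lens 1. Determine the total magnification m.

m = -0.0988

f₁ = −15.0 cm (diverging).
Lens 1: 1/d_i1 = 1/(-15.0) − 1/(79.5) = -0.07925, so d_i1 = -12.62 cm; m₁ = −d_i1/d_o1 = +0.1587.
d_o2 = 61.4 − (-12.62) = 74.02 cm.
Lens 2: 1/d_i2 = 1/(28.4) − 1/(74.02) = 0.02170, so d_i2 = 46.08 cm; m₂ = −d_i2/d_o2 = -0.6225.
m = m₁·m₂ = (+0.1587)(-0.6225) = -0.0988.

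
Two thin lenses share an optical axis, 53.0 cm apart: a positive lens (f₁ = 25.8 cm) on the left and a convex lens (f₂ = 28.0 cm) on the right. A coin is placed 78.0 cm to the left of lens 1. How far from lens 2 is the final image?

Lens 1: 1/d_i1 = 1/f₁ − 1/d_o1 = 1/(25.8) − 1/(78.0) = 0.02594, so d_i1 = 38.55 cm.
The intermediate image is 38.55 cm to the right of lens 1, which is 53.0 − (38.55) = 14.45 cm to the left of lens 2, so d_o2 = +14.45 cm.
Lens 2: 1/d_i2 = 1/f₂ − 1/d_o2 = 1/(28.0) − 1/(14.45) = -0.03349, so d_i2 = -29.9 cm.
The final image is virtual, 29.9 cm to the left of lens 2 (overall magnification ≈ -1.0).

29.9 cm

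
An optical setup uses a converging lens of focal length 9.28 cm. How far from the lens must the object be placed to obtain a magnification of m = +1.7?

3.82 cm

m = −d_i/d_o ⇒ d_i = −m·d_o.
1/f = 1/d_o + 1/d_i = 1/d_o − 1/(m·d_o) = (1 − 1/m)/d_o, so d_o = f(1 − 1/m) = (9.280)(1 − 1/(+1.7)) = 3.82 cm.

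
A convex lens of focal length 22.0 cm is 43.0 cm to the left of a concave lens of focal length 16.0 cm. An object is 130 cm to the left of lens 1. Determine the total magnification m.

Lens 1: 1/d_i1 = 1/(22.0) − 1/(130) = 0.03776, so d_i1 = 26.48 cm; m₁ = −d_i1/d_o1 = -0.2037.
d_o2 = 43.0 − (26.48) = 16.52 cm.
f₂ = −16.0 cm (diverging).
Lens 2: 1/d_i2 = 1/(-16.0) − 1/(16.52) = -0.1230, so d_i2 = -8.128 cm; m₂ = −d_i2/d_o2 = +0.4920.
m = m₁·m₂ = (-0.2037)(+0.4920) = -0.100.

m = -0.100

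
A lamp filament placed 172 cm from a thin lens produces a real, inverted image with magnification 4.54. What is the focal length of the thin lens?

m = −d_i/d_o ⇒ d_i = −m·d_o = −(-4.54)·(172) = 780.9 cm.
1/f = 1/d_o + 1/d_i = 1/(172) + 1/(780.9) = 0.007095, so f = 141 cm.
Since f is positive, the thin lens is converging.

f = 141 cm (converging)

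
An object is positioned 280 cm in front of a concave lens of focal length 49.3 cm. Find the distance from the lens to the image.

For a concave lens, f = -49.3 cm.
Lens equation: 1/v = 1/f − 1/u = 1/(-49.30) − 1/(280) = -0.02028 − 0.003571 = -0.02386, so v = -41.9 cm.
The image is virtual, upright and reduced, on the same side as the object.

41.9 cm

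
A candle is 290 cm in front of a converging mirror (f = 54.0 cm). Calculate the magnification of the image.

m = -0.229

1/d_i = 1/f − 1/d_o = 1/(54.00) − 1/(290) = 0.01507, so d_i = 66.36 cm.
m = −d_i/d_o = −(66.36)/(290) = -0.229.
The image is real, inverted and reduced, in front of the mirror.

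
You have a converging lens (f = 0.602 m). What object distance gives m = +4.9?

0.479 m

m = −d_i/d_o ⇒ d_i = −m·d_o.
1/f = 1/d_o + 1/d_i = 1/d_o − 1/(m·d_o) = (1 − 1/m)/d_o, so d_o = f(1 − 1/m) = (0.6020)(1 − 1/(+4.9)) = 0.479 m.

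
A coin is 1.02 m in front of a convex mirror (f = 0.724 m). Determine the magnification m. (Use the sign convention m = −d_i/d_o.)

For a convex mirror, f = -0.724 m.
1/d_i = 1/f − 1/d_o = 1/(-0.7240) − 1/(1.02) = -2.362, so d_i = -0.4234 m.
m = −d_i/d_o = −(-0.4234)/(1.02) = +0.415.
The image is virtual, upright and reduced, behind the mirror.

m = +0.415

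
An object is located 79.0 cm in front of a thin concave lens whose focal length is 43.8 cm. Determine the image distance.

For a concave lens, f = -43.8 cm.
Lens equation: 1/v = 1/f − 1/u = 1/(-43.80) − 1/(79.0) = -0.02283 − 0.01266 = -0.03549, so v = -28.2 cm.
The image is virtual, upright and reduced, on the same side as the object.

28.2 cm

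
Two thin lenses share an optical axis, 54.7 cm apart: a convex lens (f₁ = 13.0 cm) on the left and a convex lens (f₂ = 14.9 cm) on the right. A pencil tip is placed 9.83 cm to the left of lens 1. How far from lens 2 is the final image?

Lens 1: 1/d_i1 = 1/f₁ − 1/d_o1 = 1/(13.0) − 1/(9.83) = -0.02481, so d_i1 = -40.31 cm.
The intermediate image is 40.31 cm to the left of lens 1 (virtual), which is 54.7 − (-40.31) = 95.01 cm to the left of lens 2, so d_o2 = +95.01 cm.
Lens 2: 1/d_i2 = 1/f₂ − 1/d_o2 = 1/(14.9) − 1/(95.01) = 0.05659, so d_i2 = 17.7 cm.
The final image is real, 17.7 cm to the right of lens 2 (overall magnification ≈ -0.76).

17.7 cm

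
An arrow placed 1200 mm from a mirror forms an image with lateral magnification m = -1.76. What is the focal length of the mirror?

f = 765 mm (concave)

m = −d_i/d_o ⇒ d_i = −m·d_o = −(-1.76)·(1200) = 2112 mm.
1/f = 1/d_o + 1/d_i = 1/(1200) + 1/(2112) = 0.001307, so f = 765 mm.
Since f is positive, the mirror is concave.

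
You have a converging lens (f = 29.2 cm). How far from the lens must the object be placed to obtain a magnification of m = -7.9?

m = −d_i/d_o ⇒ d_i = −m·d_o.
1/f = 1/d_o + 1/d_i = 1/d_o − 1/(m·d_o) = (1 − 1/m)/d_o, so d_o = f(1 − 1/m) = (29.20)(1 − 1/(-7.9)) = 32.9 cm.

32.9 cm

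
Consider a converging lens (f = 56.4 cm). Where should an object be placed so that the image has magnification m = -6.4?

65.2 cm

m = −d_i/d_o ⇒ d_i = −m·d_o.
1/f = 1/d_o + 1/d_i = 1/d_o − 1/(m·d_o) = (1 − 1/m)/d_o, so d_o = f(1 − 1/m) = (56.40)(1 − 1/(-6.4)) = 65.2 cm.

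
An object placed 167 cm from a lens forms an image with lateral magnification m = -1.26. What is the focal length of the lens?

f = 93.1 cm (converging)

m = −d_i/d_o ⇒ d_i = −m·d_o = −(-1.26)·(167) = 210.4 cm.
1/f = 1/d_o + 1/d_i = 1/(167) + 1/(210.4) = 0.01074, so f = 93.1 cm.
Since f is positive, the lens is converging.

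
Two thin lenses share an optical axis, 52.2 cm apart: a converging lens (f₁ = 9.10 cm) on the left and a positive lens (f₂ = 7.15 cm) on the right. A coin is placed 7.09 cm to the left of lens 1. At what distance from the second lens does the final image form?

7.81 cm

Lens 1: 1/d_i1 = 1/f₁ − 1/d_o1 = 1/(9.10) − 1/(7.09) = -0.03115, so d_i1 = -32.10 cm.
The intermediate image is 32.10 cm to the left of lens 1 (virtual), which is 52.2 − (-32.10) = 84.30 cm to the left of lens 2, so d_o2 = +84.30 cm.
Lens 2: 1/d_i2 = 1/f₂ − 1/d_o2 = 1/(7.15) − 1/(84.30) = 0.1280, so d_i2 = 7.81 cm.
The final image is real, 7.81 cm to the right of lens 2 (overall magnification ≈ -0.42).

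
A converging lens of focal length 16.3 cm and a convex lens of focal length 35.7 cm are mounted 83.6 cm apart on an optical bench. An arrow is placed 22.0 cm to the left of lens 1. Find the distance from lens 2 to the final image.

Lens 1: 1/d_i1 = 1/f₁ − 1/d_o1 = 1/(16.3) − 1/(22.0) = 0.01590, so d_i1 = 62.91 cm.
The intermediate image is 62.91 cm to the right of lens 1, which is 83.6 − (62.91) = 20.69 cm to the left of lens 2, so d_o2 = +20.69 cm.
Lens 2: 1/d_i2 = 1/f₂ − 1/d_o2 = 1/(35.7) − 1/(20.69) = -0.02032, so d_i2 = -49.2 cm.
The final image is virtual, 49.2 cm to the left of lens 2 (overall magnification ≈ -6.8).

49.2 cm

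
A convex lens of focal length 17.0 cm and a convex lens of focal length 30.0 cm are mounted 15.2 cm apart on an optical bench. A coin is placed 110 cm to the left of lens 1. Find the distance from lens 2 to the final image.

Lens 1: 1/d_i1 = 1/f₁ − 1/d_o1 = 1/(17.0) − 1/(110) = 0.04973, so d_i1 = 20.11 cm.
The intermediate image is 20.11 cm to the right of lens 1, which lies 4.910 cm to the right of lens 2 — a virtual object — so d_o2 = −4.910 cm.
Lens 2: 1/d_i2 = 1/f₂ − 1/d_o2 = 1/(30.0) − 1/(-4.910) = 0.2370, so d_i2 = 4.22 cm.
The final image is real, 4.22 cm to the right of lens 2 (overall magnification ≈ -0.16).

4.22 cm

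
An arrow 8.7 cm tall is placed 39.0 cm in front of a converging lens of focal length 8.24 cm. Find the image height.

1/d_i = 1/f − 1/d_o = 1/(8.240) − 1/(39.0) = 0.09572, so d_i = 10.45 cm.
m = −d_i/d_o = -0.2679.
|h_i| = |m|·h_o = 0.2679 × 8.7 = 2.33 cm. The image is real, inverted and reduced, on the far side of the lens.

2.33 cm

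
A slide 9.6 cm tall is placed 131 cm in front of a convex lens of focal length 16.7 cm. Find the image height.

1/d_i = 1/f − 1/d_o = 1/(16.70) − 1/(131) = 0.05225, so d_i = 19.14 cm.
m = −d_i/d_o = -0.1461.
|h_i| = |m|·h_o = 0.1461 × 9.6 = 1.40 cm. The image is real, inverted and reduced, on the far side of the lens.

1.40 cm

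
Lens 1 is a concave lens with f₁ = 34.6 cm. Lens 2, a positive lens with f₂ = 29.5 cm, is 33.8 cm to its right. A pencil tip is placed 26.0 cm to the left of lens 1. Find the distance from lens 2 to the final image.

Lens 1 is diverging, so f₁ = −34.6 cm.
Lens 1: 1/d_i1 = 1/f₁ − 1/d_o1 = 1/(-34.6) − 1/(26.0) = -0.06736, so d_i1 = -14.84 cm.
The intermediate image is 14.84 cm to the left of lens 1 (virtual), which is 33.8 − (-14.84) = 48.64 cm to the left of lens 2, so d_o2 = +48.64 cm.
Lens 2: 1/d_i2 = 1/f₂ − 1/d_o2 = 1/(29.5) − 1/(48.64) = 0.01334, so d_i2 = 75.0 cm.
The final image is real, 75.0 cm to the right of lens 2 (overall magnification ≈ -0.88).

75.0 cm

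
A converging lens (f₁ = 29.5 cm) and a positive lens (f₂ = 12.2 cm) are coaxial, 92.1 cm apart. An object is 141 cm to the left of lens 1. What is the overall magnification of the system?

m = +0.0758

Lens 1: 1/d_i1 = 1/(29.5) − 1/(141) = 0.02681, so d_i1 = 37.30 cm; m₁ = −d_i1/d_o1 = -0.2645.
d_o2 = 92.1 − (37.30) = 54.80 cm.
Lens 2: 1/d_i2 = 1/(12.2) − 1/(54.80) = 0.06372, so d_i2 = 15.69 cm; m₂ = −d_i2/d_o2 = -0.2864.
m = m₁·m₂ = (-0.2645)(-0.2864) = +0.0758.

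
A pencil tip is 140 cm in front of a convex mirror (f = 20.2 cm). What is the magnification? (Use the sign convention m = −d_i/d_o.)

For a convex mirror, f = -20.2 cm.
1/d_i = 1/f − 1/d_o = 1/(-20.20) − 1/(140) = -0.05665, so d_i = -17.65 cm.
m = −d_i/d_o = −(-17.65)/(140) = +0.126.
The image is virtual, upright and reduced, behind the mirror.

m = +0.126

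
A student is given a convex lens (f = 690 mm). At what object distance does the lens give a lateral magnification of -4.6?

m = −d_i/d_o ⇒ d_i = −m·d_o.
1/f = 1/d_o + 1/d_i = 1/d_o − 1/(m·d_o) = (1 − 1/m)/d_o, so d_o = f(1 − 1/m) = (690.0)(1 − 1/(-4.6)) = 840 mm.

840 mm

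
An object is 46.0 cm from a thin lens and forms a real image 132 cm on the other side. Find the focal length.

Real image ⇒ d_i = +132 cm.
1/f = 1/d_o + 1/d_i = 1/(46.0) + 1/(132) = 0.02931, so f = 34.1 cm.
Since f is positive, the thin lens is converging.

f = 34.1 cm (converging)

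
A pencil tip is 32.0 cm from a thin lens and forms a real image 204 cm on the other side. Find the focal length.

Real image ⇒ d_i = +204 cm.
1/f = 1/d_o + 1/d_i = 1/(32.0) + 1/(204) = 0.03615, so f = 27.7 cm.
Since f is positive, the thin lens is converging.

f = 27.7 cm (converging)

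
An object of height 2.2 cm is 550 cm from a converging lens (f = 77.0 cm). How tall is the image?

0.358 cm

1/d_i = 1/f − 1/d_o = 1/(77.00) − 1/(550) = 0.01117, so d_i = 89.53 cm.
m = −d_i/d_o = -0.1628.
|h_i| = |m|·h_o = 0.1628 × 2.2 = 0.358 cm. The image is real, inverted and reduced, on the far side of the lens.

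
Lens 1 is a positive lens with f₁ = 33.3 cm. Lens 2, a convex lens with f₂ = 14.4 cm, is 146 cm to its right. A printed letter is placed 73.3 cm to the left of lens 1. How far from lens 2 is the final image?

17.3 cm

Lens 1: 1/d_i1 = 1/f₁ − 1/d_o1 = 1/(33.3) − 1/(73.3) = 0.01639, so d_i1 = 61.02 cm.
The intermediate image is 61.02 cm to the right of lens 1, which is 146 − (61.02) = 84.98 cm to the left of lens 2, so d_o2 = +84.98 cm.
Lens 2: 1/d_i2 = 1/f₂ − 1/d_o2 = 1/(14.4) − 1/(84.98) = 0.05768, so d_i2 = 17.3 cm.
The final image is real, 17.3 cm to the right of lens 2 (overall magnification ≈ 0.17).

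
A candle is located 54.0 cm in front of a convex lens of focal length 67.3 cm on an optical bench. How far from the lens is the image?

273 cm

Thin-lens equation: 1/v = 1/f − 1/u = 1/(67.30) − 1/(54.0) = 0.01486 − 0.01852 = -0.003660, so v = -273 cm.
The image is virtual, upright and enlarged, on the same side as the object.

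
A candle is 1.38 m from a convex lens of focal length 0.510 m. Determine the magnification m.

m = -0.586

1/d_i = 1/f − 1/d_o = 1/(0.5100) − 1/(1.38) = 1.236, so d_i = 0.8090 m.
m = −d_i/d_o = −(0.8090)/(1.38) = -0.586.
The image is real, inverted and reduced, on the far side of the lens.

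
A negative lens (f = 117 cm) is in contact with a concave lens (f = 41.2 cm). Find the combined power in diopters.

P = -3.28 D

P₁ = 1/f₁ = 1/(-1.17 m) = -0.8547 D; P₂ = 1/f₂ = 1/(-0.412 m) = -2.427 D.
For thin lenses in contact, P = P₁ + P₂ = (-0.8547) + (-2.427) = -3.28 D.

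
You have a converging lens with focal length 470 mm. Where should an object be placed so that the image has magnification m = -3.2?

617 mm

m = −d_i/d_o ⇒ d_i = −m·d_o.
1/f = 1/d_o + 1/d_i = 1/d_o − 1/(m·d_o) = (1 − 1/m)/d_o, so d_o = f(1 − 1/m) = (470.0)(1 − 1/(-3.2)) = 617 mm.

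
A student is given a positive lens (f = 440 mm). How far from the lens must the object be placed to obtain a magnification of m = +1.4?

m = −d_i/d_o ⇒ d_i = −m·d_o.
1/f = 1/d_o + 1/d_i = 1/d_o − 1/(m·d_o) = (1 − 1/m)/d_o, so d_o = f(1 − 1/m) = (440.0)(1 − 1/(+1.4)) = 126 mm.

126 mm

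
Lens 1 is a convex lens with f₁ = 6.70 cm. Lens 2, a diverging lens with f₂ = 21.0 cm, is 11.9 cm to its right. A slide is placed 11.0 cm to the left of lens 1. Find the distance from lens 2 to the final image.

6.98 cm

Lens 1: 1/d_i1 = 1/f₁ − 1/d_o1 = 1/(6.70) − 1/(11.0) = 0.05834, so d_i1 = 17.14 cm.
The intermediate image is 17.14 cm to the right of lens 1, which lies 5.240 cm to the right of lens 2 — a virtual object — so d_o2 = −5.240 cm.
Lens 2 is diverging, so f₂ = −21.0 cm.
Lens 2: 1/d_i2 = 1/f₂ − 1/d_o2 = 1/(-21.0) − 1/(-5.240) = 0.1432, so d_i2 = 6.98 cm.
The final image is real, 6.98 cm to the right of lens 2 (overall magnification ≈ -2.1).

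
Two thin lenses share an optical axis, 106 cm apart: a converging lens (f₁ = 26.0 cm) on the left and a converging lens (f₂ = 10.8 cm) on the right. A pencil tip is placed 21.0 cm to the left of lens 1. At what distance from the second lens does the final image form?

Lens 1: 1/d_i1 = 1/f₁ − 1/d_o1 = 1/(26.0) − 1/(21.0) = -0.009158, so d_i1 = -109.2 cm.
The intermediate image is 109.2 cm to the left of lens 1 (virtual), which is 106 − (-109.2) = 215.2 cm to the left of lens 2, so d_o2 = +215.2 cm.
Lens 2: 1/d_i2 = 1/f₂ − 1/d_o2 = 1/(10.8) − 1/(215.2) = 0.08795, so d_i2 = 11.4 cm.
The final image is real, 11.4 cm to the right of lens 2 (overall magnification ≈ -0.27).

11.4 cm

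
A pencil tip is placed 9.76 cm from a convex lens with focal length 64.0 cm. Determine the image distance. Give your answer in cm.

11.5 cm

Thin-lens equation: 1/s_i = 1/f − 1/s_o = 1/(64.00) − 1/(9.76) = 0.01562 − 0.1025 = -0.08683, so s_i = -11.5 cm.
The image is virtual, upright and enlarged, on the same side as the object.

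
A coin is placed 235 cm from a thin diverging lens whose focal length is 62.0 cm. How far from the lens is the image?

49.1 cm

For a diverging lens, f = -62.0 cm.
Lens equation: 1/v = 1/f − 1/u = 1/(-62.00) − 1/(235) = -0.01613 − 0.004255 = -0.02038, so v = -49.1 cm.
The image is virtual, upright and reduced, on the same side as the object.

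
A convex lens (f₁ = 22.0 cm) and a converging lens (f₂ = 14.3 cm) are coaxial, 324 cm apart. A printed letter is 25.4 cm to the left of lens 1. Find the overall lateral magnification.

Lens 1: 1/d_i1 = 1/(22.0) − 1/(25.4) = 0.006084, so d_i1 = 164.4 cm; m₁ = −d_i1/d_o1 = -6.472.
d_o2 = 324 − (164.4) = 159.6 cm.
Lens 2: 1/d_i2 = 1/(14.3) − 1/(159.6) = 0.06366, so d_i2 = 15.71 cm; m₂ = −d_i2/d_o2 = -0.09842.
m = m₁·m₂ = (-6.472)(-0.09842) = +0.637.

m = +0.637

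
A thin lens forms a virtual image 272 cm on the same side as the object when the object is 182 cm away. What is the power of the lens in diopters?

Virtual image ⇒ d_i = −272 cm.
1/f = 1/d_o + 1/d_i = 1/(182) + 1/(-272) = 0.001818 cm⁻¹.
f = 550.0 cm = 5.500 m, so P = 1/f = +0.182 D.

P = +0.182 D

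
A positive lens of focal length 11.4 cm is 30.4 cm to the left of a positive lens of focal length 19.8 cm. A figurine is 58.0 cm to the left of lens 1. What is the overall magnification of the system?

Lens 1: 1/d_i1 = 1/(11.4) − 1/(58.0) = 0.07048, so d_i1 = 14.19 cm; m₁ = −d_i1/d_o1 = -0.2447.
d_o2 = 30.4 − (14.19) = 16.21 cm.
Lens 2: 1/d_i2 = 1/(19.8) − 1/(16.21) = -0.01119, so d_i2 = -89.40 cm; m₂ = −d_i2/d_o2 = +5.515.
m = m₁·m₂ = (-0.2447)(+5.515) = -1.35.

m = -1.35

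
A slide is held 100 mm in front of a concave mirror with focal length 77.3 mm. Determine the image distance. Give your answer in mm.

341 mm

Mirror equation: 1/s_i = 1/f − 1/s_o = 1/(77.30) − 1/(100) = 0.01294 − 0.01000 = 0.002937, so s_i = 341 mm.
The image is real, inverted and enlarged, in front of the mirror.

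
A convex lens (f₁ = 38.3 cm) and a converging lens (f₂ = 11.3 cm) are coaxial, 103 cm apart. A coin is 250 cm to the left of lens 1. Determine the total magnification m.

m = +0.0440

Lens 1: 1/d_i1 = 1/(38.3) − 1/(250) = 0.02211, so d_i1 = 45.23 cm; m₁ = −d_i1/d_o1 = -0.1809.
d_o2 = 103 − (45.23) = 57.77 cm.
Lens 2: 1/d_i2 = 1/(11.3) − 1/(57.77) = 0.07119, so d_i2 = 14.05 cm; m₂ = −d_i2/d_o2 = -0.2432.
m = m₁·m₂ = (-0.1809)(-0.2432) = +0.0440.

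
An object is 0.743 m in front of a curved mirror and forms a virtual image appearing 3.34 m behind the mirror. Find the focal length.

Virtual image ⇒ d_i = −3.34 m.
1/f = 1/d_o + 1/d_i = 1/(0.743) + 1/(-3.34) = 1.046, so f = 0.956 m.
Since f is positive, the curved mirror is concave.

f = 0.956 m (concave)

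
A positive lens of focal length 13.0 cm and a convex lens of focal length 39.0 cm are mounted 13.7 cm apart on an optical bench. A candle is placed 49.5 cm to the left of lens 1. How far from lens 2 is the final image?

Lens 1: 1/d_i1 = 1/f₁ − 1/d_o1 = 1/(13.0) − 1/(49.5) = 0.05672, so d_i1 = 17.63 cm.
The intermediate image is 17.63 cm to the right of lens 1, which lies 3.930 cm to the right of lens 2 — a virtual object — so d_o2 = −3.930 cm.
Lens 2: 1/d_i2 = 1/f₂ − 1/d_o2 = 1/(39.0) − 1/(-3.930) = 0.2801, so d_i2 = 3.57 cm.
The final image is real, 3.57 cm to the right of lens 2 (overall magnification ≈ -0.32).

3.57 cm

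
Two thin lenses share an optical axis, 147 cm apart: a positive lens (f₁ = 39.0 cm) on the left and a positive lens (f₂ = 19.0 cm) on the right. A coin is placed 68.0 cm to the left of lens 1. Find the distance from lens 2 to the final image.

Lens 1: 1/d_i1 = 1/f₁ − 1/d_o1 = 1/(39.0) − 1/(68.0) = 0.01094, so d_i1 = 91.45 cm.
The intermediate image is 91.45 cm to the right of lens 1, which is 147 − (91.45) = 55.55 cm to the left of lens 2, so d_o2 = +55.55 cm.
Lens 2: 1/d_i2 = 1/f₂ − 1/d_o2 = 1/(19.0) − 1/(55.55) = 0.03463, so d_i2 = 28.9 cm.
The final image is real, 28.9 cm to the right of lens 2 (overall magnification ≈ 0.70).

28.9 cm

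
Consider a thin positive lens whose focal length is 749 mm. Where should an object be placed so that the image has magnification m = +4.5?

583 mm

m = −d_i/d_o ⇒ d_i = −m·d_o.
1/f = 1/d_o + 1/d_i = 1/d_o − 1/(m·d_o) = (1 − 1/m)/d_o, so d_o = f(1 − 1/m) = (749.0)(1 − 1/(+4.5)) = 583 mm.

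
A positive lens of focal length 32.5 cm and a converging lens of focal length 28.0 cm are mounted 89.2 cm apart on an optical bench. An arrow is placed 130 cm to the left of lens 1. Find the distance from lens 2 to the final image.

71.9 cm

Lens 1: 1/d_i1 = 1/f₁ − 1/d_o1 = 1/(32.5) − 1/(130) = 0.02308, so d_i1 = 43.33 cm.
The intermediate image is 43.33 cm to the right of lens 1, which is 89.2 − (43.33) = 45.87 cm to the left of lens 2, so d_o2 = +45.87 cm.
Lens 2: 1/d_i2 = 1/f₂ − 1/d_o2 = 1/(28.0) − 1/(45.87) = 0.01391, so d_i2 = 71.9 cm.
The final image is real, 71.9 cm to the right of lens 2 (overall magnification ≈ 0.52).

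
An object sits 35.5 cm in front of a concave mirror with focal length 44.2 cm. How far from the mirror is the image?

Mirror equation: 1/v = 1/f − 1/u = 1/(44.20) − 1/(35.5) = 0.02262 − 0.02817 = -0.005545, so v = -180 cm.
The image is virtual, upright and enlarged, behind the mirror.

180 cm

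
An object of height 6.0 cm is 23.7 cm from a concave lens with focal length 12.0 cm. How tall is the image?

For a concave lens, f = -12.0 cm.
1/d_i = 1/f − 1/d_o = 1/(-12.00) − 1/(23.7) = -0.1255, so d_i = -7.966 cm.
m = −d_i/d_o = +0.3361.
|h_i| = |m|·h_o = 0.3361 × 6.0 = 2.02 cm. The image is virtual, upright and reduced, on the same side as the object.

2.02 cm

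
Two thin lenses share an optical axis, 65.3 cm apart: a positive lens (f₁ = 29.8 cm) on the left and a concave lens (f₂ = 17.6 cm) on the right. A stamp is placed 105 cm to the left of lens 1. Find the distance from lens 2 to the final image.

Lens 1: 1/d_i1 = 1/f₁ − 1/d_o1 = 1/(29.8) − 1/(105) = 0.02403, so d_i1 = 41.61 cm.
The intermediate image is 41.61 cm to the right of lens 1, which is 65.3 − (41.61) = 23.69 cm to the left of lens 2, so d_o2 = +23.69 cm.
Lens 2 is diverging, so f₂ = −17.6 cm.
Lens 2: 1/d_i2 = 1/f₂ − 1/d_o2 = 1/(-17.6) − 1/(23.69) = -0.09903, so d_i2 = -10.1 cm.
The final image is virtual, 10.1 cm to the left of lens 2 (overall magnification ≈ -0.17).

10.1 cm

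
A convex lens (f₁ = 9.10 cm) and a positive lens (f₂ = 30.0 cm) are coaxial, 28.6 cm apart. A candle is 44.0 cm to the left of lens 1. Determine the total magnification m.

m = -0.608

Lens 1: 1/d_i1 = 1/(9.10) − 1/(44.0) = 0.08716, so d_i1 = 11.47 cm; m₁ = −d_i1/d_o1 = -0.2607.
d_o2 = 28.6 − (11.47) = 17.13 cm.
Lens 2: 1/d_i2 = 1/(30.0) − 1/(17.13) = -0.02504, so d_i2 = -39.93 cm; m₂ = −d_i2/d_o2 = +2.331.
m = m₁·m₂ = (-0.2607)(+2.331) = -0.608.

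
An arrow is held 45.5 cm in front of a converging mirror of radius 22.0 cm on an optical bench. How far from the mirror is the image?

f = R/2 = 22.0/2 = 11.00 cm.
Mirror equation: 1/s_i = 1/f − 1/s_o = 1/(11.00) − 1/(45.5) = 0.09091 − 0.02198 = 0.06893, so s_i = 14.5 cm.
The image is real, inverted and reduced, in front of the mirror.

14.5 cm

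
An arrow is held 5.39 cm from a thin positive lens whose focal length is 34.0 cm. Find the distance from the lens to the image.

Thin-lens equation: 1/s_i = 1/f − 1/s_o = 1/(34.00) − 1/(5.39) = 0.02941 − 0.1855 = -0.1561, so s_i = -6.41 cm.
The image is virtual, upright and enlarged, on the same side as the object.

6.41 cm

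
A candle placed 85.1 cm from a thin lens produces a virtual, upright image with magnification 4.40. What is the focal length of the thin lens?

m = −d_i/d_o ⇒ d_i = −m·d_o = −(+4.40)·(85.1) = -374.4 cm.
1/f = 1/d_o + 1/d_i = 1/(85.1) + 1/(-374.4) = 0.009080, so f = 110 cm.
Since f is positive, the thin lens is converging.

f = 110 cm (converging)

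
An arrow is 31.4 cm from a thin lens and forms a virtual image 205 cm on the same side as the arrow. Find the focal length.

f = 37.1 cm (converging)

Virtual image ⇒ d_i = −205 cm.
1/f = 1/d_o + 1/d_i = 1/(31.4) + 1/(-205) = 0.02697, so f = 37.1 cm.
Since f is positive, the thin lens is converging.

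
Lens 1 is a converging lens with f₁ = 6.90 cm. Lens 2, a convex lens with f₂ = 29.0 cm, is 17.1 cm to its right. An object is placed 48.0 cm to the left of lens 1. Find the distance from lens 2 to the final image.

13.1 cm

Lens 1: 1/d_i1 = 1/f₁ − 1/d_o1 = 1/(6.90) − 1/(48.0) = 0.1241, so d_i1 = 8.058 cm.
The intermediate image is 8.058 cm to the right of lens 1, which is 17.1 − (8.058) = 9.042 cm to the left of lens 2, so d_o2 = +9.042 cm.
Lens 2: 1/d_i2 = 1/f₂ − 1/d_o2 = 1/(29.0) − 1/(9.042) = -0.07611, so d_i2 = -13.1 cm.
The final image is virtual, 13.1 cm to the left of lens 2 (overall magnification ≈ -0.24).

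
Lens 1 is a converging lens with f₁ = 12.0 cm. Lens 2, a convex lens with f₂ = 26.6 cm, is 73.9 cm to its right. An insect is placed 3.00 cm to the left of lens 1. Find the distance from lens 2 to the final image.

Lens 1: 1/d_i1 = 1/f₁ − 1/d_o1 = 1/(12.0) − 1/(3.00) = -0.2500, so d_i1 = -4.000 cm.
The intermediate image is 4.000 cm to the left of lens 1 (virtual), which is 73.9 − (-4.000) = 77.90 cm to the left of lens 2, so d_o2 = +77.90 cm.
Lens 2: 1/d_i2 = 1/f₂ − 1/d_o2 = 1/(26.6) − 1/(77.90) = 0.02476, so d_i2 = 40.4 cm.
The final image is real, 40.4 cm to the right of lens 2 (overall magnification ≈ -0.69).

40.4 cm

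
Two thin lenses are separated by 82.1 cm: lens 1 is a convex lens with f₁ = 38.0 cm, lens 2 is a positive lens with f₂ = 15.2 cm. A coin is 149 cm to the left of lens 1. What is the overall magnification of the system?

Lens 1: 1/d_i1 = 1/(38.0) − 1/(149) = 0.01960, so d_i1 = 51.01 cm; m₁ = −d_i1/d_o1 = -0.3423.
d_o2 = 82.1 − (51.01) = 31.09 cm.
Lens 2: 1/d_i2 = 1/(15.2) − 1/(31.09) = 0.03362, so d_i2 = 29.74 cm; m₂ = −d_i2/d_o2 = -0.9566.
m = m₁·m₂ = (-0.3423)(-0.9566) = +0.327.

m = +0.327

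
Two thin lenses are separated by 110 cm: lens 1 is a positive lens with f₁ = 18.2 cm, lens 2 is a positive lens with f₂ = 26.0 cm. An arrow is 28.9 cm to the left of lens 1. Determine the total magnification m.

m = +1.27

Lens 1: 1/d_i1 = 1/(18.2) − 1/(28.9) = 0.02034, so d_i1 = 49.16 cm; m₁ = −d_i1/d_o1 = -1.701.
d_o2 = 110 − (49.16) = 60.84 cm.
Lens 2: 1/d_i2 = 1/(26.0) − 1/(60.84) = 0.02202, so d_i2 = 45.40 cm; m₂ = −d_i2/d_o2 = -0.7463.
m = m₁·m₂ = (-1.701)(-0.7463) = +1.27.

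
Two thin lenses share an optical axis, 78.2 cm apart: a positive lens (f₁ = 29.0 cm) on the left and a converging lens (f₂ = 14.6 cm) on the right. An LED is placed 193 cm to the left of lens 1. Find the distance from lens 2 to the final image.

21.8 cm

Lens 1: 1/d_i1 = 1/f₁ − 1/d_o1 = 1/(29.0) − 1/(193) = 0.02930, so d_i1 = 34.13 cm.
The intermediate image is 34.13 cm to the right of lens 1, which is 78.2 − (34.13) = 44.07 cm to the left of lens 2, so d_o2 = +44.07 cm.
Lens 2: 1/d_i2 = 1/f₂ − 1/d_o2 = 1/(14.6) − 1/(44.07) = 0.04580, so d_i2 = 21.8 cm.
The final image is real, 21.8 cm to the right of lens 2 (overall magnification ≈ 0.088).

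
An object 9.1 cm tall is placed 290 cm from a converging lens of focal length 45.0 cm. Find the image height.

1.67 cm

1/d_i = 1/f − 1/d_o = 1/(45.00) − 1/(290) = 0.01877, so d_i = 53.27 cm.
m = −d_i/d_o = -0.1837.
|h_i| = |m|·h_o = 0.1837 × 9.1 = 1.67 cm. The image is real, inverted and reduced, on the far side of the lens.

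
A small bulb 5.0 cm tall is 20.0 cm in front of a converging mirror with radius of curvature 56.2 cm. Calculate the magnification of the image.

m = +3.47

f = R/2 = 56.2/2 = 28.10 cm.
1/d_i = 1/f − 1/d_o = 1/(28.10) − 1/(20.0) = -0.01441, so d_i = -69.38 cm.
m = −d_i/d_o = −(-69.38)/(20.0) = +3.47.
The image is virtual, upright and enlarged, behind the mirror.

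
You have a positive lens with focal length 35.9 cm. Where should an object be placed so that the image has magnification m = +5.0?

28.7 cm

m = −d_i/d_o ⇒ d_i = −m·d_o.
1/f = 1/d_o + 1/d_i = 1/d_o − 1/(m·d_o) = (1 − 1/m)/d_o, so d_o = f(1 − 1/m) = (35.90)(1 − 1/(+5.0)) = 28.7 cm.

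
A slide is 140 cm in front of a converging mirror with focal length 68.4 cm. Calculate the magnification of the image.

1/d_i = 1/f − 1/d_o = 1/(68.40) − 1/(140) = 0.007477, so d_i = 133.7 cm.
m = −d_i/d_o = −(133.7)/(140) = -0.955.
The image is real, inverted and reduced, in front of the mirror.

m = -0.955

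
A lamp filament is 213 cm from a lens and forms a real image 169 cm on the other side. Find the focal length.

Real image ⇒ d_i = +169 cm.
1/f = 1/d_o + 1/d_i = 1/(213) + 1/(169) = 0.01061, so f = 94.2 cm.
Since f is positive, the lens is converging.

f = 94.2 cm (converging)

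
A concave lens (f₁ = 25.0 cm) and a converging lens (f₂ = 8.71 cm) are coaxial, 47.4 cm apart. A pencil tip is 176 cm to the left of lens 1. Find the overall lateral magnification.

f₁ = −25.0 cm (diverging).
Lens 1: 1/d_i1 = 1/(-25.0) − 1/(176) = -0.04568, so d_i1 = -21.89 cm; m₁ = −d_i1/d_o1 = +0.1244.
d_o2 = 47.4 − (-21.89) = 69.29 cm.
Lens 2: 1/d_i2 = 1/(8.71) − 1/(69.29) = 0.1004, so d_i2 = 9.962 cm; m₂ = −d_i2/d_o2 = -0.1438.
m = m₁·m₂ = (+0.1244)(-0.1438) = -0.0179.

m = -0.0179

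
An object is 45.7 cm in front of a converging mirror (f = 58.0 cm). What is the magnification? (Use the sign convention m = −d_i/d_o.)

1/d_i = 1/f − 1/d_o = 1/(58.00) − 1/(45.7) = -0.004640, so d_i = -215.5 cm.
m = −d_i/d_o = −(-215.5)/(45.7) = +4.72.
The image is virtual, upright and enlarged, behind the mirror.

m = +4.72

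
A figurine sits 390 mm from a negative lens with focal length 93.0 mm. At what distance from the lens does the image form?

75.1 mm

For a negative lens, f = -93.0 mm.
Thin-lens equation: 1/v = 1/f − 1/u = 1/(-93.00) − 1/(390) = -0.01075 − 0.002564 = -0.01332, so v = -75.1 mm.
The image is virtual, upright and reduced, on the same side as the object.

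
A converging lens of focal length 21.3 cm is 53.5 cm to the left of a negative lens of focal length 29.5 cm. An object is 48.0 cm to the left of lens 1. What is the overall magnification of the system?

Lens 1: 1/d_i1 = 1/(21.3) − 1/(48.0) = 0.02612, so d_i1 = 38.29 cm; m₁ = −d_i1/d_o1 = -0.7977.
d_o2 = 53.5 − (38.29) = 15.21 cm.
f₂ = −29.5 cm (diverging).
Lens 2: 1/d_i2 = 1/(-29.5) − 1/(15.21) = -0.09964, so d_i2 = -10.04 cm; m₂ = −d_i2/d_o2 = +0.6598.
m = m₁·m₂ = (-0.7977)(+0.6598) = -0.526.

m = -0.526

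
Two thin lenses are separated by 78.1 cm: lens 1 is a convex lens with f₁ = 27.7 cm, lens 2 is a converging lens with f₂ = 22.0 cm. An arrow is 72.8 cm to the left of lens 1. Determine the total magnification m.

Lens 1: 1/d_i1 = 1/(27.7) − 1/(72.8) = 0.02236, so d_i1 = 44.71 cm; m₁ = −d_i1/d_o1 = -0.6141.
d_o2 = 78.1 − (44.71) = 33.39 cm.
Lens 2: 1/d_i2 = 1/(22.0) − 1/(33.39) = 0.01551, so d_i2 = 64.49 cm; m₂ = −d_i2/d_o2 = -1.932.
m = m₁·m₂ = (-0.6141)(-1.932) = +1.19.

m = +1.19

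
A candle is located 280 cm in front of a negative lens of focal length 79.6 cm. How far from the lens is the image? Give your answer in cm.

For a negative lens, f = -79.6 cm.
Thin-lens equation: 1/v = 1/f − 1/u = 1/(-79.60) − 1/(280) = -0.01256 − 0.003571 = -0.01613, so v = -62.0 cm.
The image is virtual, upright and reduced, on the same side as the object.

62.0 cm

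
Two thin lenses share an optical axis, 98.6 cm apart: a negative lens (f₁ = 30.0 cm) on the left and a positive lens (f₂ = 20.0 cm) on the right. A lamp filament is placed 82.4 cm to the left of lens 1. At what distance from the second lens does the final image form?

24.0 cm

Lens 1 is diverging, so f₁ = −30.0 cm.
Lens 1: 1/d_i1 = 1/f₁ − 1/d_o1 = 1/(-30.0) − 1/(82.4) = -0.04547, so d_i1 = -21.99 cm.
The intermediate image is 21.99 cm to the left of lens 1 (virtual), which is 98.6 − (-21.99) = 120.6 cm to the left of lens 2, so d_o2 = +120.6 cm.
Lens 2: 1/d_i2 = 1/f₂ − 1/d_o2 = 1/(20.0) − 1/(120.6) = 0.04171, so d_i2 = 24.0 cm.
The final image is real, 24.0 cm to the right of lens 2 (overall magnification ≈ -0.053).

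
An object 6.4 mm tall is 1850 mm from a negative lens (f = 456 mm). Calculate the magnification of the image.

m = +0.198

For a negative lens, f = -456 mm.
1/d_i = 1/f − 1/d_o = 1/(-456.0) − 1/(1850) = -0.002734, so d_i = -365.8 mm.
m = −d_i/d_o = −(-365.8)/(1850) = +0.198.
The image is virtual, upright and reduced, on the same side as the object.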